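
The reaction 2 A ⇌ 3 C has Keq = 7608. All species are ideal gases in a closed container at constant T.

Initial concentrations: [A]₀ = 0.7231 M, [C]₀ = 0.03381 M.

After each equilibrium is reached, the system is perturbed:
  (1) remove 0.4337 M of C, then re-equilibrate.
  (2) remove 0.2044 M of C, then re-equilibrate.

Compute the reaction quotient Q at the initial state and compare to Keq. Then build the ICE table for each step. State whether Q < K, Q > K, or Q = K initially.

Q₀ = 7.3916e-05 vs Keq = 7608 ⇒ Q<K, forward
Step 1:
                  A         C
  init       0.7231   0.03381
  Δ         -0.7099     1.065
  eq         0.0132     1.099
  solve Keq expr → x = 0.3549; check Q = 7608
Then remove 0.4337 M of C.
Step 2:
                  A         C
  init       0.0132     0.665
  Δ       -0.006841   0.01026
  eq       0.006361    0.6752
  solve Keq expr → x = 0.003421; check Q = 7608
Then remove 0.2044 M of C.
Step 3:
                  A         C
  init     0.006361    0.4708
  Δ       -0.002611  0.003916
  eq        0.00375    0.4747
  solve Keq expr → x = 0.001305; check Q = 7608

Q₀ = 7.3916e-05; Q < K (proceeds forward)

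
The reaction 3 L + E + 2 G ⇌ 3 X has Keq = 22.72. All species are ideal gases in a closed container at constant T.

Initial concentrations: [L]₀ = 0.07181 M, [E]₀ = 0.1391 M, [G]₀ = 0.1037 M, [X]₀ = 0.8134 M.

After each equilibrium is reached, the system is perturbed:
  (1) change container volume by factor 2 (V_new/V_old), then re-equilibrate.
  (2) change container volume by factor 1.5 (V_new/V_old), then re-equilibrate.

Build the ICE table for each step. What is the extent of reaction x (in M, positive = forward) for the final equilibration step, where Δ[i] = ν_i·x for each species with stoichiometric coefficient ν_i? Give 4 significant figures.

x = -0.006893 M

Q₀ = 9.7157e+05 vs Keq = 22.72 ⇒ Q>K, reverse
Step 1:
                   L          E          G          X
  Initial    0.07181     0.1391     0.1037     0.8134
  Change      0.3874     0.1291     0.2583    -0.3874
  Equil       0.4592     0.2682      0.362      0.426
  solve Keq expr → x = -0.1291; check Q = 22.72
Then change container volume by factor 2 (V_new/V_old).
Step 2:
                   L          E          G          X
  Initial     0.2296     0.1341      0.181      0.213
  Change     0.05611     0.0187    0.03741   -0.05611
  Equil       0.2857     0.1528     0.2184     0.1569
  solve Keq expr → x = -0.0187; check Q = 22.72
Then change container volume by factor 1.5 (V_new/V_old).
Step 3:
                   L          E          G          X
  Initial     0.1905     0.1019     0.1456     0.1046
  Change     0.02068   0.006893    0.01379   -0.02068
  Equil       0.2112     0.1088     0.1594    0.08392
  solve Keq expr → x = -0.006893; check Q = 22.72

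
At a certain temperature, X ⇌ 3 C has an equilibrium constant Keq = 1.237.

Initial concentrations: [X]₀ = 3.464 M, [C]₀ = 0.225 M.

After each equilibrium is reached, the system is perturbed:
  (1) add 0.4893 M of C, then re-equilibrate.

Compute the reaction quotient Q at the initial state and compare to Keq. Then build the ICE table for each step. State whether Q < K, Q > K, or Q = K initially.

Q₀ = 0.003288; Q < K (proceeds forward)

Q₀ = 0.003288 vs Keq = 1.237 ⇒ Q<K, forward
Step 1:
                  X         C
  Initial     3.464     0.225
  Change    -0.4423     1.327
  Equil       3.022     1.552
  solve Keq expr → x = 0.4423; check Q = 1.237
Then add 0.4893 M of C.
Step 2:
                  X         C
  Initial     3.022     2.041
  Change     0.1544   -0.4633
  Equil       3.176     1.578
  solve Keq expr → x = -0.1544; check Q = 1.237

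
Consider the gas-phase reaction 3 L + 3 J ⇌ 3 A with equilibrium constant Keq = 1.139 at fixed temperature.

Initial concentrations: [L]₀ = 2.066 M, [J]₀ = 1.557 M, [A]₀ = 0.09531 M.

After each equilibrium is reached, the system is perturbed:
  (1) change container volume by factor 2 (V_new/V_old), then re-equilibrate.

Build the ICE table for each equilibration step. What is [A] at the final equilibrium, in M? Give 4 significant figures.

Q₀ = 2.6011e-05 vs Keq = 1.139 ⇒ Q<K, forward
Step 1:
                    L           J           A
  I             2.066       1.557     0.09531
  C           -0.8343     -0.8343      0.8343
  E             1.232      0.7227      0.9296
  solve Keq expr → x = 0.2781; check Q = 1.139
Then change container volume by factor 2 (V_new/V_old).
Step 2:
                    L           J           A
  I            0.6158      0.3613      0.4648
  C            0.1089      0.1089     -0.1089
  E            0.7247      0.4702      0.3559
  solve Keq expr → x = -0.0363; check Q = 1.139

[A]_eq = 0.3559 M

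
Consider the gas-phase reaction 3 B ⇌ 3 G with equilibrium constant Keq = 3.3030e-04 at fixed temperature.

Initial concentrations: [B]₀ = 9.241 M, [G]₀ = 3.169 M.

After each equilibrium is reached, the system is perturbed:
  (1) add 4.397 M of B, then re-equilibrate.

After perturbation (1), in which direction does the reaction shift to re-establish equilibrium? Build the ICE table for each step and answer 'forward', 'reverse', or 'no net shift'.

Q₀ = 0.04033 vs Keq = 3.3030e-04 ⇒ Q>K, reverse
Step 1:
                   B          G
  Initial      9.241      3.169
  Change       2.367     -2.367
  Equil        11.61     0.8024
  solve Keq expr → x = -0.7889; check Q = 3.3030e-04
Then add 4.397 M of B.
Step 2:
                   B          G
  Initial         16     0.8024
  Change     -0.2843     0.2843
  Equil        15.72      1.087
  solve Keq expr → x = 0.09476; check Q = 3.3030e-04

Direction: forward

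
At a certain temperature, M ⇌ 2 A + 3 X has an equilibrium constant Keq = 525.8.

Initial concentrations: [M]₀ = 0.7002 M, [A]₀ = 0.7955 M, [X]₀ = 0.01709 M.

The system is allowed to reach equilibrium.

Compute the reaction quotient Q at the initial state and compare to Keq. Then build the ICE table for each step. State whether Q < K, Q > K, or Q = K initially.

Q₀ = 4.5111e-06 vs Keq = 525.8 ⇒ Q<K, forward
Step 1:
                    M           A           X
  I            0.7002      0.7955     0.01709
  C           -0.6405       1.281       1.921
  E           0.05973       2.076       1.938
  solve Keq expr → x = 0.6405; check Q = 525.8

Q₀ = 4.5111e-06; Q < K (proceeds forward)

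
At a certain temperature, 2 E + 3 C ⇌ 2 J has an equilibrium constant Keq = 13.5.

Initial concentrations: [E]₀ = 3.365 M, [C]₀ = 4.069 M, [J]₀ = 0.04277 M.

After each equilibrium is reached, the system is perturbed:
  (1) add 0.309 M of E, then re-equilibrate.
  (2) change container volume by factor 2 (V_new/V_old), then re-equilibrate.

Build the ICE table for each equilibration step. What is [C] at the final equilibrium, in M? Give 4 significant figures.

[C]_eq = 0.4972 M

Q₀ = 2.3980e-06 vs Keq = 13.5 ⇒ Q<K, forward
Step 1:
                    E           C           J
  Initial       3.365       4.069     0.04277
  Change       -2.257      -3.386       2.257
  Equil         1.108      0.6834         2.3
  solve Keq expr → x = 1.129; check Q = 13.5
Then add 0.309 M of E.
Step 2:
                    E           C           J
  Initial       1.417      0.6834         2.3
  Change     -0.05292    -0.07937     0.05292
  Equil         1.364       0.604       2.353
  solve Keq expr → x = 0.02646; check Q = 13.5
Then change container volume by factor 2 (V_new/V_old).
Step 3:
                    E           C           J
  Initial       0.682       0.302       1.176
  Change       0.1301      0.1952     -0.1301
  Equil        0.8121      0.4972       1.046
  solve Keq expr → x = -0.06507; check Q = 13.5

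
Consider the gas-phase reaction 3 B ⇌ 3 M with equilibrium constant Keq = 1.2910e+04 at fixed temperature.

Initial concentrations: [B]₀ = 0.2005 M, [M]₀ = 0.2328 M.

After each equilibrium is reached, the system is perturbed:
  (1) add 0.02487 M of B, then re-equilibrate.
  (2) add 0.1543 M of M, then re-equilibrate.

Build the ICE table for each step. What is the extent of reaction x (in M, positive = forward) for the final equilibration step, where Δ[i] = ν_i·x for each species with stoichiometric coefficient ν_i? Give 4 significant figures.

Q₀ = 1.565 vs Keq = 1.2910e+04 ⇒ Q<K, forward
Step 1:
                  B         M
  I          0.2005    0.2328
  C         -0.1828    0.1828
  E         0.01772    0.4156
  solve Keq expr → x = 0.06093; check Q = 1.2910e+04
Then add 0.02487 M of B.
Step 2:
                  B         M
  I         0.04259    0.4156
  C        -0.02385   0.02385
  E         0.01873    0.4394
  solve Keq expr → x = 0.007951; check Q = 1.2910e+04
Then add 0.1543 M of M.
Step 3:
                  B         M
  I         0.01873    0.5937
  C        0.006309 -0.006309
  E         0.02504    0.5874
  solve Keq expr → x = -0.002103; check Q = 1.2910e+04

x = -0.002103 M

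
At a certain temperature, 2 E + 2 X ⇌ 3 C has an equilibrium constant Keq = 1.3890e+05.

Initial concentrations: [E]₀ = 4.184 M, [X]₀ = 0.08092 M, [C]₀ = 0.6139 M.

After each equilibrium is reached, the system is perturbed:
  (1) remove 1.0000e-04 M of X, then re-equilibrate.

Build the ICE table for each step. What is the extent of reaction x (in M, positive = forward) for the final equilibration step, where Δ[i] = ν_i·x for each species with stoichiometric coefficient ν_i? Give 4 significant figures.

x = -4.9932e-05 M

Q₀ = 2.018 vs Keq = 1.3890e+05 ⇒ Q<K, forward
Step 1:
                   E          X          C
  I            4.184    0.08092     0.6139
  C         -0.08051   -0.08051     0.1208
  E            4.103 4.1174e-04     0.7347
  solve Keq expr → x = 0.04025; check Q = 1.3890e+05
Then remove 1.0000e-04 M of X.
Step 2:
                   E          X          C
  I            4.103 3.1174e-04     0.7347
  C       9.9864e-05 9.9864e-05 -1.4980e-04
  E            4.104 4.1161e-04     0.7345
  solve Keq expr → x = -4.9932e-05; check Q = 1.3890e+05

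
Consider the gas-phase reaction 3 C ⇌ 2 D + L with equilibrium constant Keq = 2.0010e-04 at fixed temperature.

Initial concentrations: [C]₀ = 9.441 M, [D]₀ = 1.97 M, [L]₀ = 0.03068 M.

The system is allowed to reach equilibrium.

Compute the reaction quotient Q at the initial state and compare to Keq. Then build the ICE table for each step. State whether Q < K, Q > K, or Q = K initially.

Q₀ = 1.4149e-04; Q < K (proceeds forward)

Q₀ = 1.4149e-04 vs Keq = 2.0010e-04 ⇒ Q<K, forward
Step 1:
                    C           D           L
  init          9.441        1.97     0.03068
  Δ          -0.03383     0.02255     0.01128
  eq            9.407       1.993     0.04196
  solve Keq expr → x = 0.01128; check Q = 2.0010e-04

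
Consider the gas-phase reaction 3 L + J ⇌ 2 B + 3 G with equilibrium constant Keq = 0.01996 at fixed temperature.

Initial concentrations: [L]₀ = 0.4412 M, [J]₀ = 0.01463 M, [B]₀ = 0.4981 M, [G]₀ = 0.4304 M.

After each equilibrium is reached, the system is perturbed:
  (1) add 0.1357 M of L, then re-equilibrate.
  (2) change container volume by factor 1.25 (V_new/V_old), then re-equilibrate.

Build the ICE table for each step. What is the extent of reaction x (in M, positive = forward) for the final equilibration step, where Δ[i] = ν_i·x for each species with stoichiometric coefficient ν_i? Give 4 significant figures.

Q₀ = 15.74 vs Keq = 0.01996 ⇒ Q>K, reverse
Step 1:
                  L         J         B         G
  I          0.4412   0.01463    0.4981    0.4304
  C            0.25   0.08332   -0.1666     -0.25
  E          0.6912   0.09795    0.3315    0.1804
  solve Keq expr → x = -0.08332; check Q = 0.01996
Then add 0.1357 M of L.
Step 2:
                  L         J         B         G
  I          0.8269   0.09795    0.3315    0.1804
  C        -0.01999 -0.006662   0.01332   0.01999
  E          0.8069   0.09129    0.3448    0.2004
  solve Keq expr → x = 0.006662; check Q = 0.01996
Then change container volume by factor 1.25 (V_new/V_old).
Step 3:
                  L         J         B         G
  I          0.6455   0.07303    0.2758    0.1603
  C       -0.006882 -0.002294  0.004588  0.006882
  E          0.6386   0.07074    0.2804    0.1672
  solve Keq expr → x = 0.002294; check Q = 0.01996

x = 0.002294 M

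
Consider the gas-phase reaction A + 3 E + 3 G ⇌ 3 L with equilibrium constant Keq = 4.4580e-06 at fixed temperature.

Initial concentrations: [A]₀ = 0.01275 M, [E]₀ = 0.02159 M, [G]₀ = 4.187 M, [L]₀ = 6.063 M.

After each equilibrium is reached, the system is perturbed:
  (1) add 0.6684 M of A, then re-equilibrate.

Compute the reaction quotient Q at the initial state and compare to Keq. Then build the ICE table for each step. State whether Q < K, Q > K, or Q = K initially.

Q₀ = 2.3664e+07; Q > K (proceeds reverse)

Q₀ = 2.3664e+07 vs Keq = 4.4580e-06 ⇒ Q>K, reverse
Step 1:
                  A         E         G         L
  I         0.01275   0.02159     4.187     6.063
  C           1.707      5.12      5.12     -5.12
  E           1.719     5.141     9.307    0.9434
  solve Keq expr → x = -1.707; check Q = 4.4580e-06
Then add 0.6684 M of A.
Step 2:
                  A         E         G         L
  I           2.388     5.141     9.307    0.9434
  C        -0.02667  -0.08001  -0.08001   0.08001
  E           2.361     5.061     9.227     1.023
  solve Keq expr → x = 0.02667; check Q = 4.4580e-06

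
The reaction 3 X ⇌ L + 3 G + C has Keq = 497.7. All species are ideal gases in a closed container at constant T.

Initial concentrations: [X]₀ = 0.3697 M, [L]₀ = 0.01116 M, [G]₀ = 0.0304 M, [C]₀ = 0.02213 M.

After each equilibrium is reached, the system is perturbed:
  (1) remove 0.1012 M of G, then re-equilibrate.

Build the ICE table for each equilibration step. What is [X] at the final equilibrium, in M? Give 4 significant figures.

[X]_eq = 0.009677 M

Q₀ = 1.3732e-07 vs Keq = 497.7 ⇒ Q<K, forward
Step 1:
                   X          L          G          C
  Initial     0.3697    0.01116     0.0304    0.02213
  Change     -0.3568     0.1189     0.3568     0.1189
  Equil      0.01289     0.1301     0.3872     0.1411
  solve Keq expr → x = 0.1189; check Q = 497.7
Then remove 0.1012 M of G.
Step 2:
                   X          L          G          C
  Initial    0.01289     0.1301      0.286     0.1411
  Change   -0.003211    0.00107   0.003211    0.00107
  Equil     0.009677     0.1312     0.2892     0.1421
  solve Keq expr → x = 0.00107; check Q = 497.7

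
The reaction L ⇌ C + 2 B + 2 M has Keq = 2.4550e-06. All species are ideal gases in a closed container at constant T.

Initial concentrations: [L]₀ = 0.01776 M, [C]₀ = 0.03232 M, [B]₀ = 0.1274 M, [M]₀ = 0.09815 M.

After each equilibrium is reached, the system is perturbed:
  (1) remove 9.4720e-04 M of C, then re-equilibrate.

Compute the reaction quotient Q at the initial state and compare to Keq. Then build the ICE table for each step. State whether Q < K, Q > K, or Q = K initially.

Q₀ = 2.8454e-04; Q > K (proceeds reverse)

Q₀ = 2.8454e-04 vs Keq = 2.4550e-06 ⇒ Q>K, reverse
Step 1:
                    L           C           B           M
  Initial     0.01776     0.03232      0.1274     0.09815
  Change      0.02489    -0.02489    -0.04978    -0.04978
  Equil       0.04265    0.007429     0.07762     0.04837
  solve Keq expr → x = -0.02489; check Q = 2.4550e-06
Then remove 9.4720e-04 M of C.
Step 2:
                    L           C           B           M
  Initial     0.04265    0.006482     0.07762     0.04837
  Change  -4.4578e-04  4.4578e-04  8.9157e-04  8.9157e-04
  Equil       0.04221    0.006928     0.07851     0.04926
  solve Keq expr → x = 4.4578e-04; check Q = 2.4550e-06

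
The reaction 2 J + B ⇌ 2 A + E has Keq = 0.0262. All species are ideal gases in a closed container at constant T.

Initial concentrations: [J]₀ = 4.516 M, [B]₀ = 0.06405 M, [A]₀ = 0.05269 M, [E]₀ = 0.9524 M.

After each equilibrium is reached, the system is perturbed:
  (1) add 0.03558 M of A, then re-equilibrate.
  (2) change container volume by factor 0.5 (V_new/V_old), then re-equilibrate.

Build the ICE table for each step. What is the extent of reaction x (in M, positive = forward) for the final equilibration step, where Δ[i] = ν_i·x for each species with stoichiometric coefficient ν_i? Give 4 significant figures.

x = 0 M

Q₀ = 0.002024 vs Keq = 0.0262 ⇒ Q<K, forward
Step 1:
                   J          B          A          E
  Initial      4.516    0.06405    0.05269     0.9524
  Change    -0.07035   -0.03518    0.07035    0.03518
  Equil        4.446    0.02887      0.123     0.9876
  solve Keq expr → x = 0.03518; check Q = 0.0262
Then add 0.03558 M of A.
Step 2:
                   J          B          A          E
  Initial      4.446    0.02887     0.1586     0.9876
  Change     0.01724   0.008622   -0.01724  -0.008622
  Equil        4.463     0.0375     0.1414      0.979
  solve Keq expr → x = -0.008622; check Q = 0.0262
Then change container volume by factor 0.5 (V_new/V_old).
Step 3:
                   J          B          A          E
  Initial      8.926    0.07499     0.2828      1.958
  Change           0          0          0          0
  Equil        8.926    0.07499     0.2828      1.958
  solve Keq expr → x = 0; check Q = 0.0262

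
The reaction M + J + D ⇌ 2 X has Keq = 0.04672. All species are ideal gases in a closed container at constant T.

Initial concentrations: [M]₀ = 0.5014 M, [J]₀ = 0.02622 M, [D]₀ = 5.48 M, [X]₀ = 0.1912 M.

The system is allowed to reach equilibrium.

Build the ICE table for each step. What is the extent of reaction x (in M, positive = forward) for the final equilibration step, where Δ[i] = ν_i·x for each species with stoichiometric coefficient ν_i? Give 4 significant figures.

x = -0.04535 M

Q₀ = 0.5074 vs Keq = 0.04672 ⇒ Q>K, reverse
Step 1:
                    M           J           D           X
  I            0.5014     0.02622        5.48      0.1912
  C           0.04535     0.04535     0.04535     -0.0907
  E            0.5467     0.07157       5.525      0.1005
  solve Keq expr → x = -0.04535; check Q = 0.04672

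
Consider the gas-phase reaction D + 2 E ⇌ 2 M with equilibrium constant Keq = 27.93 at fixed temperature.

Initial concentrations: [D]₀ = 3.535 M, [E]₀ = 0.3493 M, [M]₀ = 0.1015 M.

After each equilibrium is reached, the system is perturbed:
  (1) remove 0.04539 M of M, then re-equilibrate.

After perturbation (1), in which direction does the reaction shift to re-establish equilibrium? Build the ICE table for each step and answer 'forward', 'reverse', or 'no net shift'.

Direction: forward

Q₀ = 0.02389 vs Keq = 27.93 ⇒ Q<K, forward
Step 1:
                  D         E         M
  init        3.535    0.3493    0.1015
  Δ         -0.1536   -0.3072    0.3072
  eq          3.381   0.04206    0.4087
  solve Keq expr → x = 0.1536; check Q = 27.93
Then remove 0.04539 M of M.
Step 2:
                  D         E         M
  init        3.381   0.04206    0.3634
  Δ       -0.002112 -0.004224  0.004224
  eq          3.379   0.03784    0.3676
  solve Keq expr → x = 0.002112; check Q = 27.93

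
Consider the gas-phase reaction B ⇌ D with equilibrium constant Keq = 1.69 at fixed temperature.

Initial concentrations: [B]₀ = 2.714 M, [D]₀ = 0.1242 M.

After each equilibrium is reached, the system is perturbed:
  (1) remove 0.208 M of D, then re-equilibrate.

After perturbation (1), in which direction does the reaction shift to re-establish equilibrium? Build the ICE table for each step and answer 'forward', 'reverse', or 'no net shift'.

Direction: forward

Q₀ = 0.04576 vs Keq = 1.69 ⇒ Q<K, forward
Step 1:
                   B          D
  init         2.714     0.1242
  Δ           -1.659      1.659
  eq           1.055      1.783
  solve Keq expr → x = 1.659; check Q = 1.69
Then remove 0.208 M of D.
Step 2:
                   B          D
  init         1.055      1.575
  Δ         -0.07732    0.07732
  eq          0.9778      1.652
  solve Keq expr → x = 0.07732; check Q = 1.69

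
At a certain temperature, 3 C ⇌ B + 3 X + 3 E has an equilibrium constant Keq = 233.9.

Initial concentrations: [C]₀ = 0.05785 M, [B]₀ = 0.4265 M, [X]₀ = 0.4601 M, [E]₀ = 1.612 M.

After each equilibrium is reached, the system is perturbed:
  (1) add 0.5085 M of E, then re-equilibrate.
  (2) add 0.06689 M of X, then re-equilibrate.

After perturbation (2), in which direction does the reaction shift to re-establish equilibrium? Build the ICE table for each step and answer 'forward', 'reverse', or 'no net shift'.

Direction: reverse

Q₀ = 898.8 vs Keq = 233.9 ⇒ Q>K, reverse
Step 1:
                   C          B          X          E
  Initial    0.05785     0.4265     0.4601      1.612
  Change     0.02575  -0.008585   -0.02575   -0.02575
  Equil       0.0836     0.4179     0.4343      1.586
  solve Keq expr → x = -0.008585; check Q = 233.9
Then add 0.5085 M of E.
Step 2:
                   C          B          X          E
  Initial     0.0836     0.4179     0.4343      2.095
  Change     0.02012  -0.006705   -0.02012   -0.02012
  Equil       0.1037     0.4112     0.4142      2.075
  solve Keq expr → x = -0.006705; check Q = 233.9
Then add 0.06689 M of X.
Step 3:
                   C          B          X          E
  Initial     0.1037     0.4112     0.4811      2.075
  Change     0.01251  -0.004171   -0.01251   -0.01251
  Equil       0.1162      0.407     0.4686      2.062
  solve Keq expr → x = -0.004171; check Q = 233.9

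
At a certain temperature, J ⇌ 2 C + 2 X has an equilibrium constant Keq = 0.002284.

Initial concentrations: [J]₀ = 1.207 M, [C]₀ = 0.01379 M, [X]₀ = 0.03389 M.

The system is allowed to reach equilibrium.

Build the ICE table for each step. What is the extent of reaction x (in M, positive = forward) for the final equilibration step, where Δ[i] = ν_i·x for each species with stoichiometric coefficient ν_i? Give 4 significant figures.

x = 0.1003 M

Q₀ = 1.8095e-07 vs Keq = 0.002284 ⇒ Q<K, forward
Step 1:
                  J         C         X
  init        1.207   0.01379   0.03389
  Δ         -0.1003    0.2006    0.2006
  eq          1.107    0.2144    0.2345
  solve Keq expr → x = 0.1003; check Q = 0.002284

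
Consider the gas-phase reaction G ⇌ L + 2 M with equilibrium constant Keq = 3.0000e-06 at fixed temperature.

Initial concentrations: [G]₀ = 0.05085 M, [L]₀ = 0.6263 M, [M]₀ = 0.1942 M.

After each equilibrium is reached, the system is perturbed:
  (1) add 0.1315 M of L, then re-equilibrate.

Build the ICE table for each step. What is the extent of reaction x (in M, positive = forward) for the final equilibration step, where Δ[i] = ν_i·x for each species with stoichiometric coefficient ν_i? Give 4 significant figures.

x = -4.7883e-05 M

Q₀ = 0.4645 vs Keq = 3.0000e-06 ⇒ Q>K, reverse
Step 1:
                  G         L         M
  I         0.05085    0.6263    0.1942
  C         0.09664  -0.09664   -0.1933
  E          0.1475    0.5297 9.1401e-04
  solve Keq expr → x = -0.09664; check Q = 3.0000e-06
Then add 0.1315 M of L.
Step 2:
                  G         L         M
  I          0.1475    0.6612 9.1401e-04
  C       4.7883e-05 -4.7883e-05 -9.5767e-05
  E          0.1475    0.6611 8.1824e-04
  solve Keq expr → x = -4.7883e-05; check Q = 3.0000e-06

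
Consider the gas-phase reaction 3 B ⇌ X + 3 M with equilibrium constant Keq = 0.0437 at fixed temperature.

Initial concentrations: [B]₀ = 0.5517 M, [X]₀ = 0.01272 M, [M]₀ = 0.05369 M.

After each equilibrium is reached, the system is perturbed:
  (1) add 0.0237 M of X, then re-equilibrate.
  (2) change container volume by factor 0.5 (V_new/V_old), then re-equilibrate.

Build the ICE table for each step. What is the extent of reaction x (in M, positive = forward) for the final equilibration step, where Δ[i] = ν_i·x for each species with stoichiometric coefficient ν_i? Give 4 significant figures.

Q₀ = 1.1724e-05 vs Keq = 0.0437 ⇒ Q<K, forward
Step 1:
                    B           X           M
  Initial      0.5517     0.01272     0.05369
  Change      -0.2158     0.07193      0.2158
  Equil        0.3359     0.08465      0.2695
  solve Keq expr → x = 0.07193; check Q = 0.0437
Then add 0.0237 M of X.
Step 2:
                    B           X           M
  Initial      0.3359      0.1083      0.2695
  Change       0.0106   -0.003535     -0.0106
  Equil        0.3465      0.1048      0.2589
  solve Keq expr → x = -0.003535; check Q = 0.0437
Then change container volume by factor 0.5 (V_new/V_old).
Step 3:
                    B           X           M
  Initial       0.693      0.2096      0.5177
  Change      0.05791     -0.0193    -0.05791
  Equil        0.7509      0.1903      0.4598
  solve Keq expr → x = -0.0193; check Q = 0.0437

x = -0.0193 M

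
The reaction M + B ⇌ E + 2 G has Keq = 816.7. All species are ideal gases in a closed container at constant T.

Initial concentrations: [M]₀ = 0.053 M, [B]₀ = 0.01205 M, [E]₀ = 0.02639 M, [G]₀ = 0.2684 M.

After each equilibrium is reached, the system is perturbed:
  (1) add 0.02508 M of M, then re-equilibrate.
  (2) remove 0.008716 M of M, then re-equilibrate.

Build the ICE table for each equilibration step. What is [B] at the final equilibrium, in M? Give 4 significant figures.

[B]_eq = 6.9980e-05 M

Q₀ = 2.977 vs Keq = 816.7 ⇒ Q<K, forward
Step 1:
                  M         B         E         G
  Initial     0.053   0.01205   0.02639    0.2684
  Change   -0.01195  -0.01195   0.01195    0.0239
  Equil     0.04105 9.7723e-05   0.03834    0.2923
  solve Keq expr → x = 0.01195; check Q = 816.7
Then add 0.02508 M of M.
Step 2:
                  M         B         E         G
  Initial   0.06613 9.7723e-05   0.03834    0.2923
  Change  -3.6940e-05 -3.6940e-05 3.6940e-05 7.3880e-05
  Equil     0.06609 6.0783e-05   0.03838    0.2924
  solve Keq expr → x = 3.6940e-05; check Q = 816.7
Then remove 0.008716 M of M.
Step 3:
                  M         B         E         G
  Initial   0.05737 6.0783e-05   0.03838    0.2924
  Change  9.1970e-06 9.1970e-06 -9.1970e-06 -1.8394e-05
  Equil     0.05738 6.9980e-05   0.03837    0.2924
  solve Keq expr → x = -9.1970e-06; check Q = 816.7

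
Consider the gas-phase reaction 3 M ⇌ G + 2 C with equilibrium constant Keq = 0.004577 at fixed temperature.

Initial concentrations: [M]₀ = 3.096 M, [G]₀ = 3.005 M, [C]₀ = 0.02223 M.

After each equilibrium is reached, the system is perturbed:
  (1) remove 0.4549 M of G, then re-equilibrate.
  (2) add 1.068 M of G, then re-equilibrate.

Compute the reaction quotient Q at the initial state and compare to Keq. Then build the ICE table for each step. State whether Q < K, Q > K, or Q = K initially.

Q₀ = 5.0040e-05 vs Keq = 0.004577 ⇒ Q<K, forward
Step 1:
                   M          G          C
  init         3.096      3.005    0.02223
  Δ          -0.2448    0.08158     0.1632
  eq           2.851      3.087     0.1854
  solve Keq expr → x = 0.08158; check Q = 0.004577
Then remove 0.4549 M of G.
Step 2:
                   M          G          C
  init         2.851      2.632     0.1854
  Δ         -0.01961   0.006536    0.01307
  eq           2.832      2.638     0.1985
  solve Keq expr → x = 0.006536; check Q = 0.004577
Then add 1.068 M of G.
Step 3:
                   M          G          C
  init         2.832      3.706     0.1985
  Δ          0.04063   -0.01354   -0.02709
  eq           2.872      3.693     0.1714
  solve Keq expr → x = -0.01354; check Q = 0.004577

Q₀ = 5.0040e-05; Q < K (proceeds forward)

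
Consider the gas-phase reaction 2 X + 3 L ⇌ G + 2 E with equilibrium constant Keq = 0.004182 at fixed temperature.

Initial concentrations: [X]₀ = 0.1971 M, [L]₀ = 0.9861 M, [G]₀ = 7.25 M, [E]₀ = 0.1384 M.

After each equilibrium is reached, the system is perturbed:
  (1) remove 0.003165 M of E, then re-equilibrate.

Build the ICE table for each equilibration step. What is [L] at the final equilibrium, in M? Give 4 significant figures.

Q₀ = 3.728 vs Keq = 0.004182 ⇒ Q>K, reverse
Step 1:
                    X           L           G           E
  init         0.1971      0.9861        7.25      0.1384
  Δ            0.1284      0.1925    -0.06418     -0.1284
  eq           0.3255       1.179       7.186     0.01005
  solve Keq expr → x = -0.06418; check Q = 0.004182
Then remove 0.003165 M of E.
Step 2:
                    X           L           G           E
  init         0.3255       1.179       7.186    0.006881
  Δ         -0.003014   -0.004521    0.001507    0.003014
  eq           0.3224       1.174       7.187    0.009895
  solve Keq expr → x = 0.001507; check Q = 0.004182

[L]_eq = 1.174 M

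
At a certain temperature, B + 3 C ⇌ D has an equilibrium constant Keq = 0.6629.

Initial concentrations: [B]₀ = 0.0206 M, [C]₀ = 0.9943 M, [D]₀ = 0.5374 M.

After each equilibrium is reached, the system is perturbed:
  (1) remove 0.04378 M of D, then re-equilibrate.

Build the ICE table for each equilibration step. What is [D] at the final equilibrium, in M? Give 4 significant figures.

[D]_eq = 0.3431 M

Q₀ = 26.54 vs Keq = 0.6629 ⇒ Q>K, reverse
Step 1:
                    B           C           D
  init         0.0206      0.9943      0.5374
  Δ            0.1589      0.4766     -0.1589
  eq           0.1795       1.471      0.3785
  solve Keq expr → x = -0.1589; check Q = 0.6629
Then remove 0.04378 M of D.
Step 2:
                    B           C           D
  init         0.1795       1.471      0.3348
  Δ         -0.008289    -0.02487    0.008289
  eq           0.1712       1.446      0.3431
  solve Keq expr → x = 0.008289; check Q = 0.6629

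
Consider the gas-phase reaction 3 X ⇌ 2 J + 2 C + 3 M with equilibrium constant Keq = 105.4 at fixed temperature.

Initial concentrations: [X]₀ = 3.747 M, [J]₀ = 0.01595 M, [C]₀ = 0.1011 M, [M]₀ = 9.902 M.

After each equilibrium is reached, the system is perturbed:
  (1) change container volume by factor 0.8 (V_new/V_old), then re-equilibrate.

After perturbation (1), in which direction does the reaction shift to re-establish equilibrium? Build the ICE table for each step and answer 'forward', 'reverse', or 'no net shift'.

Q₀ = 4.7989e-05 vs Keq = 105.4 ⇒ Q<K, forward
Step 1:
                   X          J          C          M
  I            3.747    0.01595     0.1011      9.902
  C           -1.395       0.93       0.93      1.395
  E            2.352     0.9459      1.031       11.3
  solve Keq expr → x = 0.465; check Q = 105.4
Then change container volume by factor 0.8 (V_new/V_old).
Step 2:
                   X          J          C          M
  I             2.94      1.182      1.289      14.12
  C           0.2536    -0.1691    -0.1691    -0.2536
  E            3.194      1.013       1.12      13.87
  solve Keq expr → x = -0.08455; check Q = 105.4

Direction: reverse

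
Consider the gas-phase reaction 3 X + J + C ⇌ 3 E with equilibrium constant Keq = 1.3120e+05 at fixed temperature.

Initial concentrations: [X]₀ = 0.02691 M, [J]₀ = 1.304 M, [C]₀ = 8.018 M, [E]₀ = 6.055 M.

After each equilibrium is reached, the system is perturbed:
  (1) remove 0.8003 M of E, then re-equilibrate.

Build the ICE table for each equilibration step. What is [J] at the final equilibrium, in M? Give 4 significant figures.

[J]_eq = 1.311 M

Q₀ = 1.0896e+06 vs Keq = 1.3120e+05 ⇒ Q>K, reverse
Step 1:
                    X           J           C           E
  I           0.02691       1.304       8.018       6.055
  C           0.02719    0.009065    0.009065    -0.02719
  E            0.0541       1.313       8.027       6.028
  solve Keq expr → x = -0.009065; check Q = 1.3120e+05
Then remove 0.8003 M of E.
Step 2:
                    X           J           C           E
  I            0.0541       1.313       8.027       5.228
  C         -0.007087   -0.002362   -0.002362    0.007087
  E           0.04702       1.311       8.025       5.235
  solve Keq expr → x = 0.002362; check Q = 1.3120e+05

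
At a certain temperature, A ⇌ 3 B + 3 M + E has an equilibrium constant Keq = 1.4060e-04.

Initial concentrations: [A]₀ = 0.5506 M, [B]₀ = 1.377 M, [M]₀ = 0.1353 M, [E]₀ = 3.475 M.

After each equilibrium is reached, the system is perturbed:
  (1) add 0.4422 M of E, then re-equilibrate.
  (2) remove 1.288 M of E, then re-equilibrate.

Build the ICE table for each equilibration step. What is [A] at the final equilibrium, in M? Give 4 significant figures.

Q₀ = 0.04081 vs Keq = 1.4060e-04 ⇒ Q>K, reverse
Step 1:
                  A         B         M         E
  init       0.5506     1.377    0.1353     3.475
  Δ         0.03749   -0.1125   -0.1125  -0.03749
  eq         0.5881     1.265   0.02283     3.438
  solve Keq expr → x = -0.03749; check Q = 1.4060e-04
Then add 0.4422 M of E.
Step 2:
                  A         B         M         E
  init       0.5881     1.265   0.02283      3.88
  Δ       2.9432e-04 -8.8297e-04 -8.8297e-04 -2.9432e-04
  eq         0.5884     1.264   0.02194     3.879
  solve Keq expr → x = -2.9432e-04; check Q = 1.4060e-04
Then remove 1.288 M of E.
Step 3:
                  A         B         M         E
  init       0.5884     1.264   0.02194     2.591
  Δ       -0.001027   0.00308   0.00308  0.001027
  eq         0.5874     1.267   0.02503     2.592
  solve Keq expr → x = 0.001027; check Q = 1.4060e-04

[A]_eq = 0.5874 M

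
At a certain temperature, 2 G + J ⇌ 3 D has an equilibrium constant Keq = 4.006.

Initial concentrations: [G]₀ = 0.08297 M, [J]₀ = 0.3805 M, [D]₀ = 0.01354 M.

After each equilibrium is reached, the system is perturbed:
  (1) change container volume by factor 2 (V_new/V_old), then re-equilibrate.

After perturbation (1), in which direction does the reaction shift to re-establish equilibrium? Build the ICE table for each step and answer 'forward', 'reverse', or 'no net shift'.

Q₀ = 9.4767e-04 vs Keq = 4.006 ⇒ Q<K, forward
Step 1:
                  G         J         D
  Initial   0.08297    0.3805   0.01354
  Change   -0.05683  -0.02841   0.08524
  Equil     0.02614    0.3521   0.09878
  solve Keq expr → x = 0.02841; check Q = 4.006
Then change container volume by factor 2 (V_new/V_old).
Step 2:
                  G         J         D
  Initial   0.01307     0.176   0.04939
  Change          0         0         0
  Equil     0.01307     0.176   0.04939
  solve Keq expr → x = 0; check Q = 4.006

Direction: no net shift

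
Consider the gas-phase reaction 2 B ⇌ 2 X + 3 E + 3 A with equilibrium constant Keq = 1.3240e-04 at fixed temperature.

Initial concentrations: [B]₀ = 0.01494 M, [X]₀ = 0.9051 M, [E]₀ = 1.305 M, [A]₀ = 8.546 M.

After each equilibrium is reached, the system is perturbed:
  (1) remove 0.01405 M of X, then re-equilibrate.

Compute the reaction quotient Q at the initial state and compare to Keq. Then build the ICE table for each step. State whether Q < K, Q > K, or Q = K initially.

Q₀ = 5.0911e+06; Q > K (proceeds reverse)

Q₀ = 5.0911e+06 vs Keq = 1.3240e-04 ⇒ Q>K, reverse
Step 1:
                  B         X         E         A
  init      0.01494    0.9051     1.305     8.546
  Δ          0.8431   -0.8431    -1.265    -1.265
  eq          0.858     0.062   0.04035     7.281
  solve Keq expr → x = -0.4216; check Q = 1.3240e-04
Then remove 0.01405 M of X.
Step 2:
                  B         X         E         A
  init        0.858   0.04795   0.04035     7.281
  Δ        -0.00347   0.00347  0.005205  0.005205
  eq         0.8546   0.05142   0.04555     7.287
  solve Keq expr → x = 0.001735; check Q = 1.3240e-04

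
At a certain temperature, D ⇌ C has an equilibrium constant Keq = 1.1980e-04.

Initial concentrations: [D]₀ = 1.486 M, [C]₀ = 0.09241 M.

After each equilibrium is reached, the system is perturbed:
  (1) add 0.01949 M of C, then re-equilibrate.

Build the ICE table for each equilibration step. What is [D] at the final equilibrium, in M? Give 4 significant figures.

Q₀ = 0.06219 vs Keq = 1.1980e-04 ⇒ Q>K, reverse
Step 1:
                  D         C
  init        1.486   0.09241
  Δ         0.09222  -0.09222
  eq          1.578 1.8907e-04
  solve Keq expr → x = -0.09222; check Q = 1.1980e-04
Then add 0.01949 M of C.
Step 2:
                  D         C
  init        1.578   0.01968
  Δ         0.01949  -0.01949
  eq          1.598 1.9141e-04
  solve Keq expr → x = -0.01949; check Q = 1.1980e-04

[D]_eq = 1.598 M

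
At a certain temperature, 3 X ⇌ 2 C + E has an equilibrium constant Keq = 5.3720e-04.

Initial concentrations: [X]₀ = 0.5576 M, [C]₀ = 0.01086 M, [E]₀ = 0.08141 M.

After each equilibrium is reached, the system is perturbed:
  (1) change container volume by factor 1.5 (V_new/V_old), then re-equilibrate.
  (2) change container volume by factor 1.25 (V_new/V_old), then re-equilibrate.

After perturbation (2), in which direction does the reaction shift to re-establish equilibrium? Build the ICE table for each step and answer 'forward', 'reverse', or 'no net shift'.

Q₀ = 5.5382e-05 vs Keq = 5.3720e-04 ⇒ Q<K, forward
Step 1:
                  X         C         E
  Initial    0.5576   0.01086   0.08141
  Change   -0.02816   0.01877  0.009386
  Equil      0.5294   0.02963    0.0908
  solve Keq expr → x = 0.009386; check Q = 5.3720e-04
Then change container volume by factor 1.5 (V_new/V_old).
Step 2:
                  X         C         E
  Initial     0.353   0.01975   0.06053
  Change          0         0         0
  Equil       0.353   0.01975   0.06053
  solve Keq expr → x = 0; check Q = 5.3720e-04
Then change container volume by factor 1.25 (V_new/V_old).
Step 3:
                  X         C         E
  Initial    0.2824    0.0158   0.04842
  Change          0         0         0
  Equil      0.2824    0.0158   0.04842
  solve Keq expr → x = 0; check Q = 5.3720e-04

Direction: no net shift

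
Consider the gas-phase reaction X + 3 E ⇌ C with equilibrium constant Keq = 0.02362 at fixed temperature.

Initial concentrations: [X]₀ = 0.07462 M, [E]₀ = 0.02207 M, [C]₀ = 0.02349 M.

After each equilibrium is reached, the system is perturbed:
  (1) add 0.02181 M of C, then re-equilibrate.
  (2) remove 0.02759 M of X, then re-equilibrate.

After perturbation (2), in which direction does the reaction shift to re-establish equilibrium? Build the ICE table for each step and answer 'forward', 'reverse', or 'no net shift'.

Direction: reverse

Q₀ = 2.9283e+04 vs Keq = 0.02362 ⇒ Q>K, reverse
Step 1:
                  X         E         C
  init      0.07462   0.02207   0.02349
  Δ         0.02349   0.07046  -0.02349
  eq        0.09811   0.09253 1.8361e-06
  solve Keq expr → x = -0.02349; check Q = 0.02362
Then add 0.02181 M of C.
Step 2:
                  X         E         C
  init      0.09811   0.09253   0.02181
  Δ          0.0218    0.0654   -0.0218
  eq         0.1199    0.1579 1.1158e-05
  solve Keq expr → x = -0.0218; check Q = 0.02362
Then remove 0.02759 M of X.
Step 3:
                  X         E         C
  init      0.09232    0.1579 1.1158e-05
  Δ       2.5658e-06 7.6975e-06 -2.5658e-06
  eq        0.09232    0.1579 8.5920e-06
  solve Keq expr → x = -2.5658e-06; check Q = 0.02362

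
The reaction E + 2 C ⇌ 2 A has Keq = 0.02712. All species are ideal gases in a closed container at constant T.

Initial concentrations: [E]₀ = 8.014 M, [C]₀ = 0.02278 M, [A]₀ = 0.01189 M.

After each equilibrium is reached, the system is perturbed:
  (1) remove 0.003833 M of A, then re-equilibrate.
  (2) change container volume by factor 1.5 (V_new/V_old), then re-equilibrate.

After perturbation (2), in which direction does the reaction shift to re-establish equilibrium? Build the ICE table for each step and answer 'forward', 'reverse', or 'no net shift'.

Direction: reverse

Q₀ = 0.03399 vs Keq = 0.02712 ⇒ Q>K, reverse
Step 1:
                    E           C           A
  init          8.014     0.02278     0.01189
  Δ        4.3300e-04  8.6600e-04 -8.6600e-04
  eq            8.014     0.02365     0.01102
  solve Keq expr → x = -4.3300e-04; check Q = 0.02712
Then remove 0.003833 M of A.
Step 2:
                    E           C           A
  init          8.014     0.02365    0.007191
  Δ         -0.001307   -0.002614    0.002614
  eq            8.013     0.02103    0.009805
  solve Keq expr → x = 0.001307; check Q = 0.02712
Then change container volume by factor 1.5 (V_new/V_old).
Step 3:
                    E           C           A
  init          5.342     0.01402    0.006536
  Δ        4.3431e-04  8.6861e-04 -8.6861e-04
  eq            5.343     0.01489    0.005668
  solve Keq expr → x = -4.3431e-04; check Q = 0.02712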